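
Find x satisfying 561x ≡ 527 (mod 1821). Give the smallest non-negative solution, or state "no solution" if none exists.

no solution

gcd(561, 1821):
1821 = 3*561 + 138
561 = 4*138 + 9
138 = 15*9 + 3
9 = 3*3 + 0
gcd = 3, but 3 ∤ 527, so the congruence has no solution.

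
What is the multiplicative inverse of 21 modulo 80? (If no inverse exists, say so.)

Extended Euclidean algorithm:
80 = 3*21 + 17
21 = 1*17 + 4
17 = 4*4 + 1
4 = 4*1 + 0
Since gcd(21, 80) = 1, back-substitute to write 1 as a combination:
1 = 17 − 4·4
1 = −4·21 + 5·17
1 = 5·80 − 19·21
Hence 21⁻¹ ≡ -19 ≡ 61 (mod 80).

61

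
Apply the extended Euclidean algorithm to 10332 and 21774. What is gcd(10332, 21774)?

6

Euclidean algorithm:
21774 = 2·10332 + 1110
10332 = 9·1110 + 342
1110 = 3·342 + 84
342 = 4·84 + 6
84 = 14·6 + 0
gcd(10332, 21774) = 6.
Express as a combination:
6 = 342 − 4·84
6 = −4·1110 + 13·342
6 = 13·10332 − 121·1110
6 = −121·21774 + 255·10332
So 6 = (-121)·21774 + (255)·10332.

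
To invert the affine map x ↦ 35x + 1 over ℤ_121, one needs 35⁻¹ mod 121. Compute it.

Run Euclid on (121, 35):
121 = 3×35 + 16
35 = 2×16 + 3
16 = 5×3 + 1
3 = 3×1 + 0
Since gcd(35, 121) = 1, back-substitute to write 1 as a combination:
1 = 16 − 5·3
1 = −5·35 + 11·16
1 = 11·121 − 38·35
Hence 35⁻¹ ≡ -38 ≡ 83 (mod 121).

83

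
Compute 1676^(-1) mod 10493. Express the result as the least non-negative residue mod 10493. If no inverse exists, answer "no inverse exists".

4226

Run Euclid on (10493, 1676):
10493 = 6×1676 + 437
1676 = 3×437 + 365
437 = 1×365 + 72
365 = 5×72 + 5
72 = 14×5 + 2
5 = 2×2 + 1
2 = 2×1 + 0
The gcd is 1. Working backward:
1 = 5 − 2·2
1 = −2·72 + 29·5
1 = 29·365 − 147·72
1 = −147·437 + 176·365
1 = 176·1676 − 675·437
1 = −675·10493 + 4226·1676
So 1676·4226 ≡ 1 (mod 10493).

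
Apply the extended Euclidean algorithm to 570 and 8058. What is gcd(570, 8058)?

6

Apply Euclid's algorithm to 8058 and 570:
8058 = 14·570 + 78
570 = 7·78 + 24
78 = 3·24 + 6
24 = 4·6 + 0
gcd(570, 8058) = 6.
Working backward:
6 = 78 − 3·24
6 = −3·570 + 22·78
6 = 22·8058 − 311·570
So 6 = (22)·8058 + (-311)·570.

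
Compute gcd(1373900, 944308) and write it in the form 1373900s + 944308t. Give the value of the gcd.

Repeated division:
1373900 = 1*944308 + 429592
944308 = 2*429592 + 85124
429592 = 5*85124 + 3972
85124 = 21*3972 + 1712
3972 = 2*1712 + 548
1712 = 3*548 + 68
548 = 8*68 + 4
68 = 17*4 + 0
gcd(1373900, 944308) = 4.
Back-substituting:
4 = 548 − 8·68
4 = −8·1712 + 25·548
4 = 25·3972 − 58·1712
4 = −58·85124 + 1243·3972
4 = 1243·429592 − 6273·85124
4 = −6273·944308 + 13789·429592
4 = 13789·1373900 − 20062·944308
So 4 = (13789)·1373900 + (-20062)·944308.

4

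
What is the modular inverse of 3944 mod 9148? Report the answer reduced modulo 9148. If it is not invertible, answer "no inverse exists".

Euclidean algorithm on 9148, 3944:
9148 = 2×3944 + 1260
3944 = 3×1260 + 164
1260 = 7×164 + 112
164 = 1×112 + 52
112 = 2×52 + 8
52 = 6×8 + 4
8 = 2×4 + 0
gcd(3944, 9148) = 4 ≠ 1, so 3944 has no multiplicative inverse modulo 9148.

no inverse exists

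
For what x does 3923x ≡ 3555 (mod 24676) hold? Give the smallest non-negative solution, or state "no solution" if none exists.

First find gcd(3923, 24676):
24676 = 6·3923 + 1138
3923 = 3·1138 + 509
1138 = 2·509 + 120
509 = 4·120 + 29
120 = 4·29 + 4
29 = 7·4 + 1
4 = 4·1 + 0
gcd = 1, so a unique solution mod 24676 exists.
Back-substitute for the Bézout coefficients:
1 = 29 − 7·4
1 = −7·120 + 29·29
1 = 29·509 − 123·120
1 = −123·1138 + 275·509
1 = 275·3923 − 948·1138
1 = −948·24676 + 5963·3923
So 3923·(5963) ≡ 1 (mod 24676), giving 3923⁻¹ ≡ 5963.
x ≡ 3923⁻¹·3555 ≡ 5963·3555 ≡ 1781 (mod 24676).

1781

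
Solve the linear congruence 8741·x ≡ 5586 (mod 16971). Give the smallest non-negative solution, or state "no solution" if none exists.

9786

First find gcd(8741, 16971):
16971 = 1×8741 + 8230
8741 = 1×8230 + 511
8230 = 16×511 + 54
511 = 9×54 + 25
54 = 2×25 + 4
25 = 6×4 + 1
4 = 4×1 + 0
gcd = 1, so a unique solution mod 16971 exists.
Back-substitute for the Bézout coefficients:
1 = 25 − 6·4
1 = −6·54 + 13·25
1 = 13·511 − 123·54
1 = −123·8230 + 1981·511
1 = 1981·8741 − 2104·8230
1 = −2104·16971 + 4085·8741
So 8741·(4085) ≡ 1 (mod 16971), giving 8741⁻¹ ≡ 4085.
x ≡ 8741⁻¹·5586 ≡ 4085·5586 ≡ 9786 (mod 16971).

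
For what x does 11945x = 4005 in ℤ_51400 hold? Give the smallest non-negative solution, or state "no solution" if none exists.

9949

First find gcd(11945, 51400):
51400 = 4*11945 + 3620
11945 = 3*3620 + 1085
3620 = 3*1085 + 365
1085 = 2*365 + 355
365 = 1*355 + 10
355 = 35*10 + 5
10 = 2*5 + 0
gcd = 5 and 5 | 4005, so solutions exist. Divide through by 5: 2389x ≡ 801 (mod 10280).
Now find 2389⁻¹ mod 10280:
10280 = 4*2389 + 724
2389 = 3*724 + 217
724 = 3*217 + 73
217 = 2*73 + 71
73 = 1*71 + 2
71 = 35*2 + 1
2 = 2*1 + 0
Back-substitute:
1 = 71 − 35·2
1 = −35·73 + 36·71
1 = 36·217 − 107·73
1 = −107·724 + 357·217
1 = 357·2389 − 1178·724
1 = −1178·10280 + 5069·2389
So 2389⁻¹ ≡ 5069 (mod 10280).
Then x ≡ 5069·801 ≡ 9949 (mod 10280); the smallest non-negative solution is x = 9949.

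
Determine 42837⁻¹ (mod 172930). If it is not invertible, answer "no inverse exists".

40773

Extended Euclidean algorithm:
172930 = 4·42837 + 1582
42837 = 27·1582 + 123
1582 = 12·123 + 106
123 = 1·106 + 17
106 = 6·17 + 4
17 = 4·4 + 1
4 = 4·1 + 0
Since gcd(42837, 172930) = 1, back-substitute to write 1 as a combination:
1 = 17 − 4·4
1 = −4·106 + 25·17
1 = 25·123 − 29·106
1 = −29·1582 + 373·123
1 = 373·42837 − 10100·1582
1 = −10100·172930 + 40773·42837
So 42837·40773 ≡ 1 (mod 172930).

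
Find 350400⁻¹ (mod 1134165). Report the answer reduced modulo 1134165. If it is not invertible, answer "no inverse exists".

Compute gcd(350400, 1134165):
1134165 = 3·350400 + 82965
350400 = 4·82965 + 18540
82965 = 4·18540 + 8805
18540 = 2·8805 + 930
8805 = 9·930 + 435
930 = 2·435 + 60
435 = 7·60 + 15
60 = 4·15 + 0
The gcd is 15, not 1, hence no inverse exists.

no inverse exists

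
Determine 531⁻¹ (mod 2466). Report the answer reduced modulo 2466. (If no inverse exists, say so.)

no inverse exists

Compute gcd(531, 2466):
2466 = 4×531 + 342
531 = 1×342 + 189
342 = 1×189 + 153
189 = 1×153 + 36
153 = 4×36 + 9
36 = 4×9 + 0
Since gcd = 9 > 1, 531 is not a unit mod 2466.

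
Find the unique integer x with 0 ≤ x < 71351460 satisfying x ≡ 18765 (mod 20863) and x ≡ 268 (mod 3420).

35089468

Write x = 18765 + 20863·k. Then 20863·k ≡ 268 − 18765 ≡ 2023 (mod 3420).
Need 20863⁻¹ mod 3420. Extended Euclid on (3420, 343):
3420 = 9·343 + 333
343 = 1·333 + 10
333 = 33·10 + 3
10 = 3·3 + 1
3 = 3·1 + 0
Back-substitute:
1 = 10 − 3·3
1 = −3·333 + 100·10
1 = 100·343 − 103·333
1 = −103·3420 + 1027·343
20863⁻¹ ≡ 1027 (mod 3420), so k ≡ 1027·2023 ≡ 1681 (mod 3420).
x = 18765 + 20863·1681 = 35089468.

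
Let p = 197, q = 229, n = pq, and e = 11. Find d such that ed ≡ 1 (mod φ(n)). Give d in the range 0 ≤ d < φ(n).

36563

φ(n) = (p−1)(q−1) = 196·228 = 44688.
Need d with 11·d ≡ 1 (mod 44688). Apply the extended Euclidean algorithm:
44688 = 4062×11 + 6
11 = 1×6 + 5
6 = 1×5 + 1
5 = 5×1 + 0
Back-substitute:
1 = 6 − 5
1 = −11 + 2·6
1 = 2·44688 − 8125·11
So 11·(-8125) ≡ 1 (mod 44688), hence d ≡ -8125 ≡ 36563 (mod 44688).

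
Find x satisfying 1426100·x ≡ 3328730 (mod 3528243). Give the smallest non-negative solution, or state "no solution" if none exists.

3006196

First find gcd(1426100, 3528243):
3528243 = 2·1426100 + 676043
1426100 = 2·676043 + 74014
676043 = 9·74014 + 9917
74014 = 7·9917 + 4595
9917 = 2·4595 + 727
4595 = 6·727 + 233
727 = 3·233 + 28
233 = 8·28 + 9
28 = 3·9 + 1
9 = 9·1 + 0
gcd = 1, so a unique solution mod 3528243 exists.
Back-substitute for the Bézout coefficients:
1 = 28 − 3·9
1 = −3·233 + 25·28
1 = 25·727 − 78·233
1 = −78·4595 + 493·727
1 = 493·9917 − 1064·4595
1 = −1064·74014 + 7941·9917
1 = 7941·676043 − 72533·74014
1 = −72533·1426100 + 153007·676043
1 = 153007·3528243 − 378547·1426100
So 1426100·(-378547) ≡ 1 (mod 3528243), giving 1426100⁻¹ ≡ 3149696.
x ≡ 1426100⁻¹·3328730 ≡ 3149696·3328730 ≡ 3006196 (mod 3528243).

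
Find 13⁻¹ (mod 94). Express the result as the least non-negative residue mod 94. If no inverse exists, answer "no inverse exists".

29

gcd(94, 13) by repeated division:
94 = 7×13 + 3
13 = 4×3 + 1
3 = 3×1 + 0
The gcd is 1. Working backward:
1 = 13 − 4·3
1 = −4·94 + 29·13
So 13·29 ≡ 1 (mod 94).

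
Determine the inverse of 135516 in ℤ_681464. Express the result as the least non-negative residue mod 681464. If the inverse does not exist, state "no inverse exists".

no inverse exists

Euclidean algorithm on 681464, 135516:
681464 = 5*135516 + 3884
135516 = 34*3884 + 3460
3884 = 1*3460 + 424
3460 = 8*424 + 68
424 = 6*68 + 16
68 = 4*16 + 4
16 = 4*4 + 0
The gcd is 4, not 1, hence no inverse exists.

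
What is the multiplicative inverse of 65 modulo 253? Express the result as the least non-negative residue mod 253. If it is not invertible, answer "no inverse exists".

109

Extended Euclidean algorithm:
253 = 3×65 + 58
65 = 1×58 + 7
58 = 8×7 + 2
7 = 3×2 + 1
2 = 2×1 + 0
The gcd is 1. Working backward:
1 = 7 − 3·2
1 = −3·58 + 25·7
1 = 25·65 − 28·58
1 = −28·253 + 109·65
So 65·109 ≡ 1 (mod 253).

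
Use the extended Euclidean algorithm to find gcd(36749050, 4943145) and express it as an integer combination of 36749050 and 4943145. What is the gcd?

5

Apply Euclid's algorithm to 36749050 and 4943145:
36749050 = 7*4943145 + 2147035
4943145 = 2*2147035 + 649075
2147035 = 3*649075 + 199810
649075 = 3*199810 + 49645
199810 = 4*49645 + 1230
49645 = 40*1230 + 445
1230 = 2*445 + 340
445 = 1*340 + 105
340 = 3*105 + 25
105 = 4*25 + 5
25 = 5*5 + 0
gcd(36749050, 4943145) = 5.
Express as a combination:
5 = 105 − 4·25
5 = −4·340 + 13·105
5 = 13·445 − 17·340
5 = −17·1230 + 47·445
5 = 47·49645 − 1897·1230
5 = −1897·199810 + 7635·49645
5 = 7635·649075 − 24802·199810
5 = −24802·2147035 + 82041·649075
5 = 82041·4943145 − 188884·2147035
5 = −188884·36749050 + 1404229·4943145
So 5 = (-188884)·36749050 + (1404229)·4943145.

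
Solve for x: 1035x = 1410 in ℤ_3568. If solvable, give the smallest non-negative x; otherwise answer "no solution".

2742

First find gcd(1035, 3568):
3568 = 3×1035 + 463
1035 = 2×463 + 109
463 = 4×109 + 27
109 = 4×27 + 1
27 = 27×1 + 0
gcd = 1, so a unique solution mod 3568 exists.
Back-substitute for the Bézout coefficients:
1 = 109 − 4·27
1 = −4·463 + 17·109
1 = 17·1035 − 38·463
1 = −38·3568 + 131·1035
So 1035·(131) ≡ 1 (mod 3568), giving 1035⁻¹ ≡ 131.
x ≡ 1035⁻¹·1410 ≡ 131·1410 ≡ 2742 (mod 3568).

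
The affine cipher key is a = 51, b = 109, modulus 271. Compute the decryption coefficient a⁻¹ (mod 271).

Run Euclid on (271, 51):
271 = 5·51 + 16
51 = 3·16 + 3
16 = 5·3 + 1
3 = 3·1 + 0
gcd = 1, so the inverse exists. Back-substitute:
1 = 16 − 5·3
1 = −5·51 + 16·16
1 = 16·271 − 85·51
Hence 51⁻¹ ≡ -85 ≡ 186 (mod 271).

186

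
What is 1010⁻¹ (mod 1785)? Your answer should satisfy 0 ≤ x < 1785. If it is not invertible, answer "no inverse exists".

Compute gcd(1010, 1785):
1785 = 1×1010 + 775
1010 = 1×775 + 235
775 = 3×235 + 70
235 = 3×70 + 25
70 = 2×25 + 20
25 = 1×20 + 5
20 = 4×5 + 0
The gcd is 5, not 1, hence no inverse exists.

no inverse exists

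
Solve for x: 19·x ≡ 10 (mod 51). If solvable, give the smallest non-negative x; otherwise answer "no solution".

22

First find gcd(19, 51):
51 = 2*19 + 13
19 = 1*13 + 6
13 = 2*6 + 1
6 = 6*1 + 0
gcd = 1, so a unique solution mod 51 exists.
Back-substitute for the Bézout coefficients:
1 = 13 − 2·6
1 = −2·19 + 3·13
1 = 3·51 − 8·19
So 19·(-8) ≡ 1 (mod 51), giving 19⁻¹ ≡ 43.
x ≡ 19⁻¹·10 ≡ 43·10 ≡ 22 (mod 51).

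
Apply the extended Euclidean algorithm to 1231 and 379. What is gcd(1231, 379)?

1

Apply Euclid's algorithm to 1231 and 379:
1231 = 3·379 + 94
379 = 4·94 + 3
94 = 31·3 + 1
3 = 3·1 + 0
gcd(1231, 379) = 1.
Express as a combination:
1 = 94 − 31·3
1 = −31·379 + 125·94
1 = 125·1231 − 406·379
So 1 = (125)·1231 + (-406)·379.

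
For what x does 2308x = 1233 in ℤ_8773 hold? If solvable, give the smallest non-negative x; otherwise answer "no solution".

First find gcd(2308, 8773):
8773 = 3×2308 + 1849
2308 = 1×1849 + 459
1849 = 4×459 + 13
459 = 35×13 + 4
13 = 3×4 + 1
4 = 4×1 + 0
gcd = 1, so a unique solution mod 8773 exists.
Back-substitute for the Bézout coefficients:
1 = 13 − 3·4
1 = −3·459 + 106·13
1 = 106·1849 − 427·459
1 = −427·2308 + 533·1849
1 = 533·8773 − 2026·2308
So 2308·(-2026) ≡ 1 (mod 8773), giving 2308⁻¹ ≡ 6747.
x ≡ 2308⁻¹·1233 ≡ 6747·1233 ≡ 2247 (mod 8773).

2247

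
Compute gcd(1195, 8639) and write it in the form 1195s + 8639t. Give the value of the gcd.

Apply Euclid's algorithm to 8639 and 1195:
8639 = 7·1195 + 274
1195 = 4·274 + 99
274 = 2·99 + 76
99 = 1·76 + 23
76 = 3·23 + 7
23 = 3·7 + 2
7 = 3·2 + 1
2 = 2·1 + 0
gcd(1195, 8639) = 1.
Back-substituting:
1 = 7 − 3·2
1 = −3·23 + 10·7
1 = 10·76 − 33·23
1 = −33·99 + 43·76
1 = 43·274 − 119·99
1 = −119·1195 + 519·274
1 = 519·8639 − 3752·1195
So 1 = (519)·8639 + (-3752)·1195.

1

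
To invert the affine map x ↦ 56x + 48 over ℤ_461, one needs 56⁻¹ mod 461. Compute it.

354

Apply the Euclidean algorithm to 461 and 56:
461 = 8×56 + 13
56 = 4×13 + 4
13 = 3×4 + 1
4 = 4×1 + 0
Since gcd(56, 461) = 1, back-substitute to write 1 as a combination:
1 = 13 − 3·4
1 = −3·56 + 13·13
1 = 13·461 − 107·56
So 56·(-107) ≡ 1 (mod 461), and -107 ≡ 354 (mod 461).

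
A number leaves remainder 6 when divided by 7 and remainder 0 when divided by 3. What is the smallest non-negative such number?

6

Write x = 6 + 7·k. Then 7·k ≡ 0 − 6 ≡ 0 (mod 3).
Need 7⁻¹ mod 3. Extended Euclid on (3, 1):
3 = 3×1 + 0
7⁻¹ ≡ 1 (mod 3), so k ≡ 1·0 ≡ 0 (mod 3).
x = 6 + 7·0 = 6.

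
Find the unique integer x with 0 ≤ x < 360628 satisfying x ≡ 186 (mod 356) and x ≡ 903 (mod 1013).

263270

Write x = 186 + 356·k. Then 356·k ≡ 903 − 186 ≡ 717 (mod 1013).
Need 356⁻¹ mod 1013. Extended Euclid on (1013, 356):
1013 = 2×356 + 301
356 = 1×301 + 55
301 = 5×55 + 26
55 = 2×26 + 3
26 = 8×3 + 2
3 = 1×2 + 1
2 = 2×1 + 0
Back-substitute:
1 = 3 − 2
1 = −26 + 9·3
1 = 9·55 − 19·26
1 = −19·301 + 104·55
1 = 104·356 − 123·301
1 = −123·1013 + 350·356
356⁻¹ ≡ 350 (mod 1013), so k ≡ 350·717 ≡ 739 (mod 1013).
x = 186 + 356·739 = 263270.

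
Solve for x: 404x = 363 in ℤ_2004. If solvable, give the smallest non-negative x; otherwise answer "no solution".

no solution

gcd(404, 2004):
2004 = 4·404 + 388
404 = 1·388 + 16
388 = 24·16 + 4
16 = 4·4 + 0
gcd = 4, but 4 ∤ 363, so the congruence has no solution.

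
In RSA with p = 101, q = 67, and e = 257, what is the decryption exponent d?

5393

φ(n) = (p−1)(q−1) = 100·66 = 6600.
Need d with 257·d ≡ 1 (mod 6600). Apply the extended Euclidean algorithm:
6600 = 25·257 + 175
257 = 1·175 + 82
175 = 2·82 + 11
82 = 7·11 + 5
11 = 2·5 + 1
5 = 5·1 + 0
Back-substitute:
1 = 11 − 2·5
1 = −2·82 + 15·11
1 = 15·175 − 32·82
1 = −32·257 + 47·175
1 = 47·6600 − 1207·257
So 257·(-1207) ≡ 1 (mod 6600), hence d ≡ -1207 ≡ 5393 (mod 6600).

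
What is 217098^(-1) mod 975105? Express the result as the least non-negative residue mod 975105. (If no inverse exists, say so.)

Compute gcd(217098, 975105):
975105 = 4*217098 + 106713
217098 = 2*106713 + 3672
106713 = 29*3672 + 225
3672 = 16*225 + 72
225 = 3*72 + 9
72 = 8*9 + 0
gcd(217098, 975105) = 9 ≠ 1, so 217098 has no multiplicative inverse modulo 975105.

no inverse exists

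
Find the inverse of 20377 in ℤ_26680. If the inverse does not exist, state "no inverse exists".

8233

Apply the Euclidean algorithm to 26680 and 20377:
26680 = 1·20377 + 6303
20377 = 3·6303 + 1468
6303 = 4·1468 + 431
1468 = 3·431 + 175
431 = 2·175 + 81
175 = 2·81 + 13
81 = 6·13 + 3
13 = 4·3 + 1
3 = 3·1 + 0
The gcd is 1. Working backward:
1 = 13 − 4·3
1 = −4·81 + 25·13
1 = 25·175 − 54·81
1 = −54·431 + 133·175
1 = 133·1468 − 453·431
1 = −453·6303 + 1945·1468
1 = 1945·20377 − 6288·6303
1 = −6288·26680 + 8233·20377
So 20377·8233 ≡ 1 (mod 26680).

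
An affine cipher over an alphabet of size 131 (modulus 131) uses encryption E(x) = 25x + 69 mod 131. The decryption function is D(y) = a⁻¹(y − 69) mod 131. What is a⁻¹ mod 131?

Run Euclid on (131, 25):
131 = 5×25 + 6
25 = 4×6 + 1
6 = 6×1 + 0
Since gcd(25, 131) = 1, back-substitute to write 1 as a combination:
1 = 25 − 4·6
1 = −4·131 + 21·25
So 25·21 ≡ 1 (mod 131).

21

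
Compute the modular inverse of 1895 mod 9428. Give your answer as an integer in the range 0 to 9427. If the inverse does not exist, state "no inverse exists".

5015

Run Euclid on (9428, 1895):
9428 = 4·1895 + 1848
1895 = 1·1848 + 47
1848 = 39·47 + 15
47 = 3·15 + 2
15 = 7·2 + 1
2 = 2·1 + 0
gcd = 1, so the inverse exists. Back-substitute:
1 = 15 − 7·2
1 = −7·47 + 22·15
1 = 22·1848 − 865·47
1 = −865·1895 + 887·1848
1 = 887·9428 − 4413·1895
Hence 1895⁻¹ ≡ -4413 ≡ 5015 (mod 9428).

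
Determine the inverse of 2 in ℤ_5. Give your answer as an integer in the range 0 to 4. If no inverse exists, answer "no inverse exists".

3

Run Euclid on (5, 2):
5 = 2·2 + 1
2 = 2·1 + 0
Since gcd(2, 5) = 1, back-substitute to write 1 as a combination:
1 = 5 − 2·2
Hence 2⁻¹ ≡ -2 ≡ 3 (mod 5).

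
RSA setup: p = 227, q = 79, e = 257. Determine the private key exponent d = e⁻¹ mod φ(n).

φ(n) = (p−1)(q−1) = 226·78 = 17628.
Need d with 257·d ≡ 1 (mod 17628). Apply the extended Euclidean algorithm:
17628 = 68*257 + 152
257 = 1*152 + 105
152 = 1*105 + 47
105 = 2*47 + 11
47 = 4*11 + 3
11 = 3*3 + 2
3 = 1*2 + 1
2 = 2*1 + 0
Back-substitute:
1 = 3 − 2
1 = −11 + 4·3
1 = 4·47 − 17·11
1 = −17·105 + 38·47
1 = 38·152 − 55·105
1 = −55·257 + 93·152
1 = 93·17628 − 6379·257
So 257·(-6379) ≡ 1 (mod 17628), hence d ≡ -6379 ≡ 11249 (mod 17628).

11249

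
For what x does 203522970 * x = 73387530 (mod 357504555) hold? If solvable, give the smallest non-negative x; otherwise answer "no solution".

First find gcd(203522970, 357504555):
357504555 = 1·203522970 + 153981585
203522970 = 1·153981585 + 49541385
153981585 = 3·49541385 + 5357430
49541385 = 9·5357430 + 1324515
5357430 = 4·1324515 + 59370
1324515 = 22·59370 + 18375
59370 = 3·18375 + 4245
18375 = 4·4245 + 1395
4245 = 3·1395 + 60
1395 = 23·60 + 15
60 = 4·15 + 0
gcd = 15 and 15 | 73387530, so solutions exist. Divide through by 15: 13568198x ≡ 4892502 (mod 23833637).
Now find 13568198⁻¹ mod 23833637:
23833637 = 1×13568198 + 10265439
13568198 = 1×10265439 + 3302759
10265439 = 3×3302759 + 357162
3302759 = 9×357162 + 88301
357162 = 4×88301 + 3958
88301 = 22×3958 + 1225
3958 = 3×1225 + 283
1225 = 4×283 + 93
283 = 3×93 + 4
93 = 23×4 + 1
4 = 4×1 + 0
Back-substitute:
1 = 93 − 23·4
1 = −23·283 + 70·93
1 = 70·1225 − 303·283
1 = −303·3958 + 979·1225
1 = 979·88301 − 21841·3958
1 = −21841·357162 + 88343·88301
1 = 88343·3302759 − 816928·357162
1 = −816928·10265439 + 2539127·3302759
1 = 2539127·13568198 − 3356055·10265439
1 = −3356055·23833637 + 5895182·13568198
So 13568198⁻¹ ≡ 5895182 (mod 23833637).
Then x ≡ 5895182·4892502 ≡ 9244362 (mod 23833637); the smallest non-negative solution is x = 9244362.

9244362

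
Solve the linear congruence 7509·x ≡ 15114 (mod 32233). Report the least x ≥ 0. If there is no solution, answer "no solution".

First find gcd(7509, 32233):
32233 = 4·7509 + 2197
7509 = 3·2197 + 918
2197 = 2·918 + 361
918 = 2·361 + 196
361 = 1·196 + 165
196 = 1·165 + 31
165 = 5·31 + 10
31 = 3·10 + 1
10 = 10·1 + 0
gcd = 1, so a unique solution mod 32233 exists.
Back-substitute for the Bézout coefficients:
1 = 31 − 3·10
1 = −3·165 + 16·31
1 = 16·196 − 19·165
1 = −19·361 + 35·196
1 = 35·918 − 89·361
1 = −89·2197 + 213·918
1 = 213·7509 − 728·2197
1 = −728·32233 + 3125·7509
So 7509·(3125) ≡ 1 (mod 32233), giving 7509⁻¹ ≡ 3125.
x ≡ 7509⁻¹·15114 ≡ 3125·15114 ≡ 9905 (mod 32233).

9905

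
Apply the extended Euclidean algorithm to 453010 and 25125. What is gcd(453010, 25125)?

Euclidean algorithm:
453010 = 18×25125 + 760
25125 = 33×760 + 45
760 = 16×45 + 40
45 = 1×40 + 5
40 = 8×5 + 0
gcd(453010, 25125) = 5.
Back-substituting:
5 = 45 − 40
5 = −760 + 17·45
5 = 17·25125 − 562·760
5 = −562·453010 + 10133·25125
So 5 = (-562)·453010 + (10133)·25125.

5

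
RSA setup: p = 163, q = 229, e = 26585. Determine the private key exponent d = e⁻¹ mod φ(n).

13913

φ(n) = (p−1)(q−1) = 162·228 = 36936.
Need d with 26585·d ≡ 1 (mod 36936). Apply the extended Euclidean algorithm:
36936 = 1×26585 + 10351
26585 = 2×10351 + 5883
10351 = 1×5883 + 4468
5883 = 1×4468 + 1415
4468 = 3×1415 + 223
1415 = 6×223 + 77
223 = 2×77 + 69
77 = 1×69 + 8
69 = 8×8 + 5
8 = 1×5 + 3
5 = 1×3 + 2
3 = 1×2 + 1
2 = 2×1 + 0
Back-substitute:
1 = 3 − 2
1 = −5 + 2·3
1 = 2·8 − 3·5
1 = −3·69 + 26·8
1 = 26·77 − 29·69
1 = −29·223 + 84·77
1 = 84·1415 − 533·223
1 = −533·4468 + 1683·1415
1 = 1683·5883 − 2216·4468
1 = −2216·10351 + 3899·5883
1 = 3899·26585 − 10014·10351
1 = −10014·36936 + 13913·26585
So 26585·13913 ≡ 1 (mod 36936), hence d = 13913.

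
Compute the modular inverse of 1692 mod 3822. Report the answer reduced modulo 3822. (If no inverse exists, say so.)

no inverse exists

Euclidean algorithm on 3822, 1692:
3822 = 2×1692 + 438
1692 = 3×438 + 378
438 = 1×378 + 60
378 = 6×60 + 18
60 = 3×18 + 6
18 = 3×6 + 0
gcd(1692, 3822) = 6 ≠ 1, so 1692 has no multiplicative inverse modulo 3822.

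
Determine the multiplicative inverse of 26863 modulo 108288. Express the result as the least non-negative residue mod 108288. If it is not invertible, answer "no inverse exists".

Extended Euclidean algorithm:
108288 = 4·26863 + 836
26863 = 32·836 + 111
836 = 7·111 + 59
111 = 1·59 + 52
59 = 1·52 + 7
52 = 7·7 + 3
7 = 2·3 + 1
3 = 3·1 + 0
gcd = 1, so the inverse exists. Back-substitute:
1 = 7 − 2·3
1 = −2·52 + 15·7
1 = 15·59 − 17·52
1 = −17·111 + 32·59
1 = 32·836 − 241·111
1 = −241·26863 + 7744·836
1 = 7744·108288 − 31217·26863
So 26863·(-31217) ≡ 1 (mod 108288), and -31217 ≡ 77071 (mod 108288).

77071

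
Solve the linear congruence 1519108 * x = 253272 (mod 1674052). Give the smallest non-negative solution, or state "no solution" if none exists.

390053

First find gcd(1519108, 1674052):
1674052 = 1×1519108 + 154944
1519108 = 9×154944 + 124612
154944 = 1×124612 + 30332
124612 = 4×30332 + 3284
30332 = 9×3284 + 776
3284 = 4×776 + 180
776 = 4×180 + 56
180 = 3×56 + 12
56 = 4×12 + 8
12 = 1×8 + 4
8 = 2×4 + 0
gcd = 4 and 4 | 253272, so solutions exist. Divide through by 4: 379777x ≡ 63318 (mod 418513).
Now find 379777⁻¹ mod 418513:
418513 = 1*379777 + 38736
379777 = 9*38736 + 31153
38736 = 1*31153 + 7583
31153 = 4*7583 + 821
7583 = 9*821 + 194
821 = 4*194 + 45
194 = 4*45 + 14
45 = 3*14 + 3
14 = 4*3 + 2
3 = 1*2 + 1
2 = 2*1 + 0
Back-substitute:
1 = 3 − 2
1 = −14 + 5·3
1 = 5·45 − 16·14
1 = −16·194 + 69·45
1 = 69·821 − 292·194
1 = −292·7583 + 2697·821
1 = 2697·31153 − 11080·7583
1 = −11080·38736 + 13777·31153
1 = 13777·379777 − 135073·38736
1 = −135073·418513 + 148850·379777
So 379777⁻¹ ≡ 148850 (mod 418513).
Then x ≡ 148850·63318 ≡ 390053 (mod 418513); the smallest non-negative solution is x = 390053.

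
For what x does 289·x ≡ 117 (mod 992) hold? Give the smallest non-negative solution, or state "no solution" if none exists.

First find gcd(289, 992):
992 = 3*289 + 125
289 = 2*125 + 39
125 = 3*39 + 8
39 = 4*8 + 7
8 = 1*7 + 1
7 = 7*1 + 0
gcd = 1, so a unique solution mod 992 exists.
Back-substitute for the Bézout coefficients:
1 = 8 − 7
1 = −39 + 5·8
1 = 5·125 − 16·39
1 = −16·289 + 37·125
1 = 37·992 − 127·289
So 289·(-127) ≡ 1 (mod 992), giving 289⁻¹ ≡ 865.
x ≡ 289⁻¹·117 ≡ 865·117 ≡ 21 (mod 992).

21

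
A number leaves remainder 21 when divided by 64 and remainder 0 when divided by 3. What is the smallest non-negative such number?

Write x = 21 + 64·k. Then 64·k ≡ 0 − 21 ≡ 0 (mod 3).
Need 64⁻¹ mod 3. Extended Euclid on (3, 1):
3 = 3·1 + 0
64⁻¹ ≡ 1 (mod 3), so k ≡ 1·0 ≡ 0 (mod 3).
x = 21 + 64·0 = 21.

21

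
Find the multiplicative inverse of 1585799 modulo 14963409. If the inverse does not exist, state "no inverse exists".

Extended Euclidean algorithm:
14963409 = 9·1585799 + 691218
1585799 = 2·691218 + 203363
691218 = 3·203363 + 81129
203363 = 2·81129 + 41105
81129 = 1·41105 + 40024
41105 = 1·40024 + 1081
40024 = 37·1081 + 27
1081 = 40·27 + 1
27 = 27·1 + 0
The gcd is 1. Working backward:
1 = 1081 − 40·27
1 = −40·40024 + 1481·1081
1 = 1481·41105 − 1521·40024
1 = −1521·81129 + 3002·41105
1 = 3002·203363 − 7525·81129
1 = −7525·691218 + 25577·203363
1 = 25577·1585799 − 58679·691218
1 = −58679·14963409 + 553688·1585799
So 1585799·553688 ≡ 1 (mod 14963409).

553688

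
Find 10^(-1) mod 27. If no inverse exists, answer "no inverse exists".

gcd(27, 10) by repeated division:
27 = 2*10 + 7
10 = 1*7 + 3
7 = 2*3 + 1
3 = 3*1 + 0
gcd = 1, so the inverse exists. Back-substitute:
1 = 7 − 2·3
1 = −2·10 + 3·7
1 = 3·27 − 8·10
So 10·(-8) ≡ 1 (mod 27), and -8 ≡ 19 (mod 27).

19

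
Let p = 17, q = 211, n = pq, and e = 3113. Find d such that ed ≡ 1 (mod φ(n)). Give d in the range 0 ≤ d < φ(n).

φ(n) = (p−1)(q−1) = 16·210 = 3360.
Need d with 3113·d ≡ 1 (mod 3360). Apply the extended Euclidean algorithm:
3360 = 1×3113 + 247
3113 = 12×247 + 149
247 = 1×149 + 98
149 = 1×98 + 51
98 = 1×51 + 47
51 = 1×47 + 4
47 = 11×4 + 3
4 = 1×3 + 1
3 = 3×1 + 0
Back-substitute:
1 = 4 − 3
1 = −47 + 12·4
1 = 12·51 − 13·47
1 = −13·98 + 25·51
1 = 25·149 − 38·98
1 = −38·247 + 63·149
1 = 63·3113 − 794·247
1 = −794·3360 + 857·3113
So 3113·857 ≡ 1 (mod 3360), hence d = 857.

857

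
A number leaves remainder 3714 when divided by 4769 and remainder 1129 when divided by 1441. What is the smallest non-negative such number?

2364369

Write x = 3714 + 4769·k. Then 4769·k ≡ 1129 − 3714 ≡ 297 (mod 1441).
Need 4769⁻¹ mod 1441. Extended Euclid on (1441, 446):
1441 = 3·446 + 103
446 = 4·103 + 34
103 = 3·34 + 1
34 = 34·1 + 0
Back-substitute:
1 = 103 − 3·34
1 = −3·446 + 13·103
1 = 13·1441 − 42·446
4769⁻¹ ≡ 1399 (mod 1441), so k ≡ 1399·297 ≡ 495 (mod 1441).
x = 3714 + 4769·495 = 2364369.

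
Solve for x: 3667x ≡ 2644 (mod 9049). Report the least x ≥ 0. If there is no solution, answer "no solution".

First find gcd(3667, 9049):
9049 = 2*3667 + 1715
3667 = 2*1715 + 237
1715 = 7*237 + 56
237 = 4*56 + 13
56 = 4*13 + 4
13 = 3*4 + 1
4 = 4*1 + 0
gcd = 1, so a unique solution mod 9049 exists.
Back-substitute for the Bézout coefficients:
1 = 13 − 3·4
1 = −3·56 + 13·13
1 = 13·237 − 55·56
1 = −55·1715 + 398·237
1 = 398·3667 − 851·1715
1 = −851·9049 + 2100·3667
So 3667·(2100) ≡ 1 (mod 9049), giving 3667⁻¹ ≡ 2100.
x ≡ 3667⁻¹·2644 ≡ 2100·2644 ≡ 5363 (mod 9049).

5363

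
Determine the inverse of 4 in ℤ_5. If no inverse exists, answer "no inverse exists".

gcd(5, 4) by repeated division:
5 = 1·4 + 1
4 = 4·1 + 0
gcd = 1, so the inverse exists. Back-substitute:
1 = 5 − 4
Thus 4·(-1) ≡ 1 (mod 5); reducing, -1 mod 5 = 4.

4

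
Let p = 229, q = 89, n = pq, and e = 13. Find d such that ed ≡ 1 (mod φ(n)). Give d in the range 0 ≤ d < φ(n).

7717

φ(n) = (p−1)(q−1) = 228·88 = 20064.
Need d with 13·d ≡ 1 (mod 20064). Apply the extended Euclidean algorithm:
20064 = 1543×13 + 5
13 = 2×5 + 3
5 = 1×3 + 2
3 = 1×2 + 1
2 = 2×1 + 0
Back-substitute:
1 = 3 − 2
1 = −5 + 2·3
1 = 2·13 − 5·5
1 = −5·20064 + 7717·13
So 13·7717 ≡ 1 (mod 20064), hence d = 7717.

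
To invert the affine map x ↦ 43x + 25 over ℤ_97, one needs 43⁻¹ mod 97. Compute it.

88

Run Euclid on (97, 43):
97 = 2×43 + 11
43 = 3×11 + 10
11 = 1×10 + 1
10 = 10×1 + 0
The gcd is 1. Working backward:
1 = 11 − 10
1 = −43 + 4·11
1 = 4·97 − 9·43
So 43·(-9) ≡ 1 (mod 97), and -9 ≡ 88 (mod 97).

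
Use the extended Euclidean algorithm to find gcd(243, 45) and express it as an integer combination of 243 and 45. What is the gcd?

9

Repeated division:
243 = 5·45 + 18
45 = 2·18 + 9
18 = 2·9 + 0
gcd(243, 45) = 9.
Express as a combination:
9 = 45 − 2·18
9 = −2·243 + 11·45
So 9 = (-2)·243 + (11)·45.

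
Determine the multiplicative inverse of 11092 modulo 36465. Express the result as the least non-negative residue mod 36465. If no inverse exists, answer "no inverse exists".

Extended Euclidean algorithm:
36465 = 3×11092 + 3189
11092 = 3×3189 + 1525
3189 = 2×1525 + 139
1525 = 10×139 + 135
139 = 1×135 + 4
135 = 33×4 + 3
4 = 1×3 + 1
3 = 3×1 + 0
Since gcd(11092, 36465) = 1, back-substitute to write 1 as a combination:
1 = 4 − 3
1 = −135 + 34·4
1 = 34·139 − 35·135
1 = −35·1525 + 384·139
1 = 384·3189 − 803·1525
1 = −803·11092 + 2793·3189
1 = 2793·36465 − 9182·11092
Thus 11092·(-9182) ≡ 1 (mod 36465); reducing, -9182 mod 36465 = 27283.

27283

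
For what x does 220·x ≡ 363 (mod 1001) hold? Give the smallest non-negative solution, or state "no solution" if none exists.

79

First find gcd(220, 1001):
1001 = 4*220 + 121
220 = 1*121 + 99
121 = 1*99 + 22
99 = 4*22 + 11
22 = 2*11 + 0
gcd = 11 and 11 | 363, so solutions exist. Divide through by 11: 20x ≡ 33 (mod 91).
Now find 20⁻¹ mod 91:
91 = 4·20 + 11
20 = 1·11 + 9
11 = 1·9 + 2
9 = 4·2 + 1
2 = 2·1 + 0
Back-substitute:
1 = 9 − 4·2
1 = −4·11 + 5·9
1 = 5·20 − 9·11
1 = −9·91 + 41·20
So 20⁻¹ ≡ 41 (mod 91).
Then x ≡ 41·33 ≡ 79 (mod 91); the smallest non-negative solution is x = 79.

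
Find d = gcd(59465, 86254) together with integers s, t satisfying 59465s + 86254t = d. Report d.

Repeated division:
86254 = 1*59465 + 26789
59465 = 2*26789 + 5887
26789 = 4*5887 + 3241
5887 = 1*3241 + 2646
3241 = 1*2646 + 595
2646 = 4*595 + 266
595 = 2*266 + 63
266 = 4*63 + 14
63 = 4*14 + 7
14 = 2*7 + 0
gcd(59465, 86254) = 7.
Express as a combination:
7 = 63 − 4·14
7 = −4·266 + 17·63
7 = 17·595 − 38·266
7 = −38·2646 + 169·595
7 = 169·3241 − 207·2646
7 = −207·5887 + 376·3241
7 = 376·26789 − 1711·5887
7 = −1711·59465 + 3798·26789
7 = 3798·86254 − 5509·59465
So 7 = (3798)·86254 + (-5509)·59465.

7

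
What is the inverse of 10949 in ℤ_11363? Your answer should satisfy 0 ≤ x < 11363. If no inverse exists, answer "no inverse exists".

gcd(11363, 10949) by repeated division:
11363 = 1*10949 + 414
10949 = 26*414 + 185
414 = 2*185 + 44
185 = 4*44 + 9
44 = 4*9 + 8
9 = 1*8 + 1
8 = 8*1 + 0
The gcd is 1. Working backward:
1 = 9 − 8
1 = −44 + 5·9
1 = 5·185 − 21·44
1 = −21·414 + 47·185
1 = 47·10949 − 1243·414
1 = −1243·11363 + 1290·10949
So 10949·1290 ≡ 1 (mod 11363).

1290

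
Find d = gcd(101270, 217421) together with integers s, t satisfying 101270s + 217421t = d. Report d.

Euclidean algorithm:
217421 = 2*101270 + 14881
101270 = 6*14881 + 11984
14881 = 1*11984 + 2897
11984 = 4*2897 + 396
2897 = 7*396 + 125
396 = 3*125 + 21
125 = 5*21 + 20
21 = 1*20 + 1
20 = 20*1 + 0
gcd(101270, 217421) = 1.
Back-substituting:
1 = 21 − 20
1 = −125 + 6·21
1 = 6·396 − 19·125
1 = −19·2897 + 139·396
1 = 139·11984 − 575·2897
1 = −575·14881 + 714·11984
1 = 714·101270 − 4859·14881
1 = −4859·217421 + 10432·101270
So 1 = (-4859)·217421 + (10432)·101270.

1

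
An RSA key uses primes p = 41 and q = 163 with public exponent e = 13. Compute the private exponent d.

997

φ(n) = (p−1)(q−1) = 40·162 = 6480.
Need d with 13·d ≡ 1 (mod 6480). Apply the extended Euclidean algorithm:
6480 = 498·13 + 6
13 = 2·6 + 1
6 = 6·1 + 0
Back-substitute:
1 = 13 − 2·6
1 = −2·6480 + 997·13
So 13·997 ≡ 1 (mod 6480), hence d = 997.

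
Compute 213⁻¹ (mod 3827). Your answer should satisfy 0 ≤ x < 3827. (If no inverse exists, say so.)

1096

Extended Euclidean algorithm:
3827 = 17·213 + 206
213 = 1·206 + 7
206 = 29·7 + 3
7 = 2·3 + 1
3 = 3·1 + 0
gcd = 1, so the inverse exists. Back-substitute:
1 = 7 − 2·3
1 = −2·206 + 59·7
1 = 59·213 − 61·206
1 = −61·3827 + 1096·213
So 213·1096 ≡ 1 (mod 3827).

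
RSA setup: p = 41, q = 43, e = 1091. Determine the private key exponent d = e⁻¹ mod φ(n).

251

φ(n) = (p−1)(q−1) = 40·42 = 1680.
Need d with 1091·d ≡ 1 (mod 1680). Apply the extended Euclidean algorithm:
1680 = 1×1091 + 589
1091 = 1×589 + 502
589 = 1×502 + 87
502 = 5×87 + 67
87 = 1×67 + 20
67 = 3×20 + 7
20 = 2×7 + 6
7 = 1×6 + 1
6 = 6×1 + 0
Back-substitute:
1 = 7 − 6
1 = −20 + 3·7
1 = 3·67 − 10·20
1 = −10·87 + 13·67
1 = 13·502 − 75·87
1 = −75·589 + 88·502
1 = 88·1091 − 163·589
1 = −163·1680 + 251·1091
So 1091·251 ≡ 1 (mod 1680), hence d = 251.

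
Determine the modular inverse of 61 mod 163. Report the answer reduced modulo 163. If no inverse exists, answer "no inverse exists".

155

Run Euclid on (163, 61):
163 = 2*61 + 41
61 = 1*41 + 20
41 = 2*20 + 1
20 = 20*1 + 0
Since gcd(61, 163) = 1, back-substitute to write 1 as a combination:
1 = 41 − 2·20
1 = −2·61 + 3·41
1 = 3·163 − 8·61
Hence 61⁻¹ ≡ -8 ≡ 155 (mod 163).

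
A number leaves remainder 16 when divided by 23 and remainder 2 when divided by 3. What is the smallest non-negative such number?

Write x = 16 + 23·k. Then 23·k ≡ 2 − 16 ≡ 1 (mod 3).
Need 23⁻¹ mod 3. Extended Euclid on (3, 2):
3 = 1*2 + 1
2 = 2*1 + 0
Back-substitute:
1 = 3 − 2
23⁻¹ ≡ 2 (mod 3), so k ≡ 2·1 ≡ 2 (mod 3).
x = 16 + 23·2 = 62.

62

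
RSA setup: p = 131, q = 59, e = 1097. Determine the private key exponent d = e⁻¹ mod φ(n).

φ(n) = (p−1)(q−1) = 130·58 = 7540.
Need d with 1097·d ≡ 1 (mod 7540). Apply the extended Euclidean algorithm:
7540 = 6*1097 + 958
1097 = 1*958 + 139
958 = 6*139 + 124
139 = 1*124 + 15
124 = 8*15 + 4
15 = 3*4 + 3
4 = 1*3 + 1
3 = 3*1 + 0
Back-substitute:
1 = 4 − 3
1 = −15 + 4·4
1 = 4·124 − 33·15
1 = −33·139 + 37·124
1 = 37·958 − 255·139
1 = −255·1097 + 292·958
1 = 292·7540 − 2007·1097
So 1097·(-2007) ≡ 1 (mod 7540), hence d ≡ -2007 ≡ 5533 (mod 7540).

5533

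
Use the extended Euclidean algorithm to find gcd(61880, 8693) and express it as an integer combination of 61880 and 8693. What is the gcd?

1

Euclidean algorithm:
61880 = 7·8693 + 1029
8693 = 8·1029 + 461
1029 = 2·461 + 107
461 = 4·107 + 33
107 = 3·33 + 8
33 = 4·8 + 1
8 = 8·1 + 0
gcd(61880, 8693) = 1.
Express as a combination:
1 = 33 − 4·8
1 = −4·107 + 13·33
1 = 13·461 − 56·107
1 = −56·1029 + 125·461
1 = 125·8693 − 1056·1029
1 = −1056·61880 + 7517·8693
So 1 = (-1056)·61880 + (7517)·8693.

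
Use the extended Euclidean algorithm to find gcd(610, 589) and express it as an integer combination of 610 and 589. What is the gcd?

Euclidean algorithm:
610 = 1×589 + 21
589 = 28×21 + 1
21 = 21×1 + 0
gcd(610, 589) = 1.
Express as a combination:
1 = 589 − 28·21
1 = −28·610 + 29·589
So 1 = (-28)·610 + (29)·589.

1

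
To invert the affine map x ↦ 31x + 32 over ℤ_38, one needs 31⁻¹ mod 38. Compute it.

27

Run Euclid on (38, 31):
38 = 1×31 + 7
31 = 4×7 + 3
7 = 2×3 + 1
3 = 3×1 + 0
gcd = 1, so the inverse exists. Back-substitute:
1 = 7 − 2·3
1 = −2·31 + 9·7
1 = 9·38 − 11·31
Hence 31⁻¹ ≡ -11 ≡ 27 (mod 38).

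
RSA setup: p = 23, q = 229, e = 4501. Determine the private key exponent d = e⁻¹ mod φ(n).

φ(n) = (p−1)(q−1) = 22·228 = 5016.
Need d with 4501·d ≡ 1 (mod 5016). Apply the extended Euclidean algorithm:
5016 = 1*4501 + 515
4501 = 8*515 + 381
515 = 1*381 + 134
381 = 2*134 + 113
134 = 1*113 + 21
113 = 5*21 + 8
21 = 2*8 + 5
8 = 1*5 + 3
5 = 1*3 + 2
3 = 1*2 + 1
2 = 2*1 + 0
Back-substitute:
1 = 3 − 2
1 = −5 + 2·3
1 = 2·8 − 3·5
1 = −3·21 + 8·8
1 = 8·113 − 43·21
1 = −43·134 + 51·113
1 = 51·381 − 145·134
1 = −145·515 + 196·381
1 = 196·4501 − 1713·515
1 = −1713·5016 + 1909·4501
So 4501·1909 ≡ 1 (mod 5016), hence d = 1909.

1909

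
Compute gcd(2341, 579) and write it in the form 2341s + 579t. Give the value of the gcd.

Apply Euclid's algorithm to 2341 and 579:
2341 = 4*579 + 25
579 = 23*25 + 4
25 = 6*4 + 1
4 = 4*1 + 0
gcd(2341, 579) = 1.
Back-substituting:
1 = 25 − 6·4
1 = −6·579 + 139·25
1 = 139·2341 − 562·579
So 1 = (139)·2341 + (-562)·579.

1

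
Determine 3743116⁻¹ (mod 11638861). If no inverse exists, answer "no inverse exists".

no inverse exists

Euclidean algorithm on 11638861, 3743116:
11638861 = 3·3743116 + 409513
3743116 = 9·409513 + 57499
409513 = 7·57499 + 7020
57499 = 8·7020 + 1339
7020 = 5·1339 + 325
1339 = 4·325 + 39
325 = 8·39 + 13
39 = 3·13 + 0
gcd(3743116, 11638861) = 13 ≠ 1, so 3743116 has no multiplicative inverse modulo 11638861.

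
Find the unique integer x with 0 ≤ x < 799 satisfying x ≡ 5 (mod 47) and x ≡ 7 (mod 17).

381

Write x = 5 + 47·k. Then 47·k ≡ 7 − 5 ≡ 2 (mod 17).
Need 47⁻¹ mod 17. Extended Euclid on (17, 13):
17 = 1×13 + 4
13 = 3×4 + 1
4 = 4×1 + 0
Back-substitute:
1 = 13 − 3·4
1 = −3·17 + 4·13
47⁻¹ ≡ 4 (mod 17), so k ≡ 4·2 ≡ 8 (mod 17).
x = 5 + 47·8 = 381.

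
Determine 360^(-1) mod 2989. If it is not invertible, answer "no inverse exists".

Extended Euclidean algorithm:
2989 = 8*360 + 109
360 = 3*109 + 33
109 = 3*33 + 10
33 = 3*10 + 3
10 = 3*3 + 1
3 = 3*1 + 0
Since gcd(360, 2989) = 1, back-substitute to write 1 as a combination:
1 = 10 − 3·3
1 = −3·33 + 10·10
1 = 10·109 − 33·33
1 = −33·360 + 109·109
1 = 109·2989 − 905·360
So 360·(-905) ≡ 1 (mod 2989), and -905 ≡ 2084 (mod 2989).

2084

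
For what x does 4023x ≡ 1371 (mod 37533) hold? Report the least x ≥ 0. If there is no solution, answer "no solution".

First find gcd(4023, 37533):
37533 = 9×4023 + 1326
4023 = 3×1326 + 45
1326 = 29×45 + 21
45 = 2×21 + 3
21 = 7×3 + 0
gcd = 3 and 3 | 1371, so solutions exist. Divide through by 3: 1341x ≡ 457 (mod 12511).
Now find 1341⁻¹ mod 12511:
12511 = 9×1341 + 442
1341 = 3×442 + 15
442 = 29×15 + 7
15 = 2×7 + 1
7 = 7×1 + 0
Back-substitute:
1 = 15 − 2·7
1 = −2·442 + 59·15
1 = 59·1341 − 179·442
1 = −179·12511 + 1670·1341
So 1341⁻¹ ≡ 1670 (mod 12511).
Then x ≡ 1670·457 ≡ 19 (mod 12511); the smallest non-negative solution is x = 19.

19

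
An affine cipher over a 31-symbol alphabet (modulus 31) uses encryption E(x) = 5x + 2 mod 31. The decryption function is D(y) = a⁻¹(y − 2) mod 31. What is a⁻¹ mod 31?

gcd(31, 5) by repeated division:
31 = 6*5 + 1
5 = 5*1 + 0
gcd = 1, so the inverse exists. Back-substitute:
1 = 31 − 6·5
Hence 5⁻¹ ≡ -6 ≡ 25 (mod 31).

25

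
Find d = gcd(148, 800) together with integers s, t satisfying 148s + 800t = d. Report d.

4

Repeated division:
800 = 5×148 + 60
148 = 2×60 + 28
60 = 2×28 + 4
28 = 7×4 + 0
gcd(148, 800) = 4.
Express as a combination:
4 = 60 − 2·28
4 = −2·148 + 5·60
4 = 5·800 − 27·148
So 4 = (5)·800 + (-27)·148.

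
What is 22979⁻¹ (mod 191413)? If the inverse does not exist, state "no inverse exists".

Run Euclid on (191413, 22979):
191413 = 8·22979 + 7581
22979 = 3·7581 + 236
7581 = 32·236 + 29
236 = 8·29 + 4
29 = 7·4 + 1
4 = 4·1 + 0
The gcd is 1. Working backward:
1 = 29 − 7·4
1 = −7·236 + 57·29
1 = 57·7581 − 1831·236
1 = −1831·22979 + 5550·7581
1 = 5550·191413 − 46231·22979
So 22979·(-46231) ≡ 1 (mod 191413), and -46231 ≡ 145182 (mod 191413).

145182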